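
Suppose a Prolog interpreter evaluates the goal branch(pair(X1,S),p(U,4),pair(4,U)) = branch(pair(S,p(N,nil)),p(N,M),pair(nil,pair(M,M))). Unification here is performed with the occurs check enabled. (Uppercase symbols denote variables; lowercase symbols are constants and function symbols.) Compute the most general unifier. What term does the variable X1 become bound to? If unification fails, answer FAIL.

FAIL

Decompose branch/3: pair(X1,S) = pair(S,p(N,nil)),  p(U,4) = p(N,M),  pair(4,U) = pair(nil,pair(M,M)).
Decompose pair/2: X1 = S,  S = p(N,nil).
Bind X1 := S; no other remaining equation mentions X1.
Bind S := p(N,nil); no other remaining equation mentions S. Substituting into the earlier binding gives X1 := p(N,nil).
Decompose p/2: U = N,  4 = M.
Bind U := N; substituting into the one remaining equation that mentions U gives: pair(4,N) = pair(nil,pair(M,M)).
Bind M := 4; substituting into the remaining equation gives: pair(4,N) = pair(nil,pair(4,4)).
Decompose pair/2: 4 = nil,  N = pair(4,4).
Clash: constants 4 and nil differ; no unifier exists.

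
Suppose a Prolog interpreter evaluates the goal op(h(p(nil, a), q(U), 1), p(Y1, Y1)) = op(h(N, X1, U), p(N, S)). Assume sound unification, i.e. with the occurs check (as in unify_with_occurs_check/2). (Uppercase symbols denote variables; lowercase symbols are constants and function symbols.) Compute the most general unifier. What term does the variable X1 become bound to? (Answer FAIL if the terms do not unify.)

Decompose op/2: h(p(nil, a), q(U), 1) = h(N, X1, U),  p(Y1, Y1) = p(N, S).
Decompose h/3: p(nil, a) = N,  q(U) = X1,  1 = U.
Bind N := p(nil, a); substituting into the one remaining equation that mentions N gives: p(Y1, Y1) = p(p(nil, a), S).
Bind X1 := q(U); no other remaining equation mentions X1.
Bind U := 1; no other remaining equation mentions U. Substituting into the earlier binding gives X1 := q(1).
Decompose p/2: Y1 = p(nil, a),  Y1 = S.
Bind Y1 := p(nil, a); substituting into the remaining equation gives: p(nil, a) = S.
Bind S := p(nil, a).
MGU = { N ↦ p(nil, a), X1 ↦ q(1), U ↦ 1, Y1 ↦ p(nil, a), S ↦ p(nil, a) }, so X1 ↦ q(1).

q(1)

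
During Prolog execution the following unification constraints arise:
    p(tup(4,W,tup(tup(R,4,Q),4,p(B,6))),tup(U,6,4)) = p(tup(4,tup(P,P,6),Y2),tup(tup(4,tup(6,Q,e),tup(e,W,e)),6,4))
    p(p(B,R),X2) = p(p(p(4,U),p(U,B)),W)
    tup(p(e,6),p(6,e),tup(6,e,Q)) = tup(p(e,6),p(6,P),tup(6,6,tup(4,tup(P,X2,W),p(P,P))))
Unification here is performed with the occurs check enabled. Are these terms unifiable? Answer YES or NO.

NO

Decompose p/2: tup(4,W,tup(tup(R,4,Q),4,p(B,6))) = tup(4,tup(P,P,6),Y2),  tup(U,6,4) = tup(tup(4,tup(6,Q,e),tup(e,W,e)),6,4).
Decompose tup/3: 4 = 4,  W = tup(P,P,6),  tup(tup(R,4,Q),4,p(B,6)) = Y2.
Delete trivial equation 4 = 4.
Bind W := tup(P,P,6); substituting into the 3 remaining equations that mention W gives: tup(U,6,4) = tup(tup(4,tup(6,Q,e),tup(e,tup(P,P,6),e)),6,4),  p(p(B,R),X2) = p(p(p(4,U),p(U,B)),tup(P,P,6)),  tup(p(e,6),p(6,e),tup(6,e,Q)) = tup(p(e,6),p(6,P),tup(6,6,tup(4,tup(P,X2,tup(P,P,6)),p(P,P)))).
Bind Y2 := tup(tup(R,4,Q),4,p(B,6)); no other remaining equation mentions Y2.
Decompose tup/3: U = tup(4,tup(6,Q,e),tup(e,tup(P,P,6),e)),  6 = 6,  4 = 4.
Bind U := tup(4,tup(6,Q,e),tup(e,tup(P,P,6),e)); substituting into the one remaining equation that mentions U gives: p(p(B,R),X2) = p(p(p(4,tup(4,tup(6,Q,e),tup(e,tup(P,P,6),e))),p(tup(4,tup(6,Q,e),tup(e,tup(P,P,6),e)),B)),tup(P,P,6)).
Delete trivial equation 6 = 6.
Delete trivial equation 4 = 4.
Decompose p/2: p(B,R) = p(p(4,tup(4,tup(6,Q,e),tup(e,tup(P,P,6),e))),p(tup(4,tup(6,Q,e),tup(e,tup(P,P,6),e)),B)),  X2 = tup(P,P,6).
Decompose p/2: B = p(4,tup(4,tup(6,Q,e),tup(e,tup(P,P,6),e))),  R = p(tup(4,tup(6,Q,e),tup(e,tup(P,P,6),e)),B).
Bind B := p(4,tup(4,tup(6,Q,e),tup(e,tup(P,P,6),e))); substituting into the one remaining equation that mentions B gives: R = p(tup(4,tup(6,Q,e),tup(e,tup(P,P,6),e)),p(4,tup(4,tup(6,Q,e),tup(e,tup(P,P,6),e)))). Substituting into the earlier binding gives Y2 := tup(tup(R,4,Q),4,p(p(4,tup(4,tup(6,Q,e),tup(e,tup(P,P,6),e))),6)).
Bind R := p(tup(4,tup(6,Q,e),tup(e,tup(P,P,6),e)),p(4,tup(4,tup(6,Q,e),tup(e,tup(P,P,6),e)))); no other remaining equation mentions R. Substituting into the earlier binding gives Y2 := tup(tup(p(tup(4,tup(6,Q,e),tup(e,tup(P,P,6),e)),p(4,tup(4,tup(6,Q,e),tup(e,tup(P,P,6),e)))),4,Q),4,p(p(4,tup(4,tup(6,Q,e),tup(e,tup(P,P,6),e))),6)).
Bind X2 := tup(P,P,6); substituting into the remaining equation gives: tup(p(e,6),p(6,e),tup(6,e,Q)) = tup(p(e,6),p(6,P),tup(6,6,tup(4,tup(P,tup(P,P,6),tup(P,P,6)),p(P,P)))).
Decompose tup/3: p(e,6) = p(e,6),  p(6,e) = p(6,P),  tup(6,e,Q) = tup(6,6,tup(4,tup(P,tup(P,P,6),tup(P,P,6)),p(P,P))).
Delete trivial equation p(e,6) = p(e,6).
Decompose p/2: 6 = 6,  e = P.
Delete trivial equation 6 = 6.
Bind P := e; substituting into the remaining equation gives: tup(6,e,Q) = tup(6,6,tup(4,tup(e,tup(e,e,6),tup(e,e,6)),p(e,e))). Substituting into the earlier bindings gives W := tup(e,e,6), Y2 := tup(tup(p(tup(4,tup(6,Q,e),tup(e,tup(e,e,6),e)),p(4,tup(4,tup(6,Q,e),tup(e,tup(e,e,6),e)))),4,Q),4,p(p(4,tup(4,tup(6,Q,e),tup(e,tup(e,e,6),e))),6)), U := tup(4,tup(6,Q,e),tup(e,tup(e,e,6),e)), B := p(4,tup(4,tup(6,Q,e),tup(e,tup(e,e,6),e))), R := p(tup(4,tup(6,Q,e),tup(e,tup(e,e,6),e)),p(4,tup(4,tup(6,Q,e),tup(e,tup(e,e,6),e)))), X2 := tup(e,e,6).
Decompose tup/3: 6 = 6,  e = 6,  Q = tup(4,tup(e,tup(e,e,6),tup(e,e,6)),p(e,e)).
Delete trivial equation 6 = 6.
Clash: constants e and 6 differ; no unifier exists.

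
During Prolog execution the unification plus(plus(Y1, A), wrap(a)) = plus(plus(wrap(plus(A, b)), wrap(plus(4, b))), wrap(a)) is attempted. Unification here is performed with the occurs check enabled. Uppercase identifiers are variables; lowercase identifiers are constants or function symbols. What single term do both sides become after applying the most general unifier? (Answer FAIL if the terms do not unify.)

plus(plus(wrap(plus(wrap(plus(4, b)), b)), wrap(plus(4, b))), wrap(a))

Decompose plus/2: plus(Y1, A) = plus(wrap(plus(A, b)), wrap(plus(4, b))),  wrap(a) = wrap(a).
Decompose plus/2: Y1 = wrap(plus(A, b)),  A = wrap(plus(4, b)).
Bind Y1 := wrap(plus(A, b)); no other remaining equation mentions Y1.
Bind A := wrap(plus(4, b)); no other remaining equation mentions A. Substituting into the earlier binding gives Y1 := wrap(plus(wrap(plus(4, b)), b)).
Delete trivial equation wrap(a) = wrap(a).
Applying the MGU to either side gives plus(plus(wrap(plus(wrap(plus(4, b)), b)), wrap(plus(4, b))), wrap(a)).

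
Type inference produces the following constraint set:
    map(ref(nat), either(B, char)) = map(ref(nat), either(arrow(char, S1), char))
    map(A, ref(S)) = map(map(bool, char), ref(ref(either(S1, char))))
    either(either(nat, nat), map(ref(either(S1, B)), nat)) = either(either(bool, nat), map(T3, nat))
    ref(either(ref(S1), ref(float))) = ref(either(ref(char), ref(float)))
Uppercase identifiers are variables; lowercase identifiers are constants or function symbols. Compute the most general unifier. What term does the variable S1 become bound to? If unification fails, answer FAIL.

FAIL

Decompose map/2: ref(nat) = ref(nat),  either(B, char) = either(arrow(char, S1), char).
Delete trivial equation ref(nat) = ref(nat).
Decompose either/2: B = arrow(char, S1),  char = char.
Bind B := arrow(char, S1); substituting into the one remaining equation that mentions B gives: either(either(nat, nat), map(ref(either(S1, arrow(char, S1))), nat)) = either(either(bool, nat), map(T3, nat)).
Delete trivial equation char = char.
Decompose map/2: A = map(bool, char),  ref(S) = ref(ref(either(S1, char))).
Bind A := map(bool, char); no other remaining equation mentions A.
Decompose ref/1: S = ref(either(S1, char)).
Bind S := ref(either(S1, char)); no other remaining equation mentions S.
Decompose either/2: either(nat, nat) = either(bool, nat),  map(ref(either(S1, arrow(char, S1))), nat) = map(T3, nat).
Decompose either/2: nat = bool,  nat = nat.
Clash: constants nat and bool differ; no unifier exists.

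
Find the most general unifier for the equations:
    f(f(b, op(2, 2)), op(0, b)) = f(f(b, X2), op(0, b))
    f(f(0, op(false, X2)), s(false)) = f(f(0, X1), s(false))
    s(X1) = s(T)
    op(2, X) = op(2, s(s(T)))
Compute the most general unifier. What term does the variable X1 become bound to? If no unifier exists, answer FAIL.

op(false, op(2, 2))

Decompose f/2: f(b, op(2, 2)) = f(b, X2),  op(0, b) = op(0, b).
Decompose f/2: b = b,  op(2, 2) = X2.
Delete trivial equation b = b.
Bind X2 := op(2, 2); substituting into the one remaining equation that mentions X2 gives: f(f(0, op(false, op(2, 2))), s(false)) = f(f(0, X1), s(false)).
Delete trivial equation op(0, b) = op(0, b).
Decompose f/2: f(0, op(false, op(2, 2))) = f(0, X1),  s(false) = s(false).
Decompose f/2: 0 = 0,  op(false, op(2, 2)) = X1.
Delete trivial equation 0 = 0.
Bind X1 := op(false, op(2, 2)); substituting into the one remaining equation that mentions X1 gives: s(op(false, op(2, 2))) = s(T).
Delete trivial equation s(false) = s(false).
Decompose s/1: op(false, op(2, 2)) = T.
Bind T := op(false, op(2, 2)); substituting into the remaining equation gives: op(2, X) = op(2, s(s(op(false, op(2, 2))))).
Decompose op/2: 2 = 2,  X = s(s(op(false, op(2, 2)))).
Delete trivial equation 2 = 2.
Bind X := s(s(op(false, op(2, 2)))).
MGU = { X2 ↦ op(2, 2), X1 ↦ op(false, op(2, 2)), T ↦ op(false, op(2, 2)), X ↦ s(s(op(false, op(2, 2)))) }, so X1 ↦ op(false, op(2, 2)).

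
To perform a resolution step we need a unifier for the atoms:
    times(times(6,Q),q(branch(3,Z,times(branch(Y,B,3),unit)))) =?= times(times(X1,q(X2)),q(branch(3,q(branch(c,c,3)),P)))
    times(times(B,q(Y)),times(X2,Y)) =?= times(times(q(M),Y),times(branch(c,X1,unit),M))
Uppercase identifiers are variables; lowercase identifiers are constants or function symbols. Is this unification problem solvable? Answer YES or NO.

Decompose times/2: times(6,Q) =?= times(X1,q(X2)),  q(branch(3,Z,times(branch(Y,B,3),unit))) =?= q(branch(3,q(branch(c,c,3)),P)).
Decompose times/2: 6 =?= X1,  Q =?= q(X2).
Bind X1 := 6; substituting into the one remaining equation that mentions X1 gives: times(times(B,q(Y)),times(X2,Y)) =?= times(times(q(M),Y),times(branch(c,6,unit),M)).
Bind Q := q(X2); no other remaining equation mentions Q.
Decompose q/1: branch(3,Z,times(branch(Y,B,3),unit)) =?= branch(3,q(branch(c,c,3)),P).
Decompose branch/3: 3 =?= 3,  Z =?= q(branch(c,c,3)),  times(branch(Y,B,3),unit) =?= P.
Delete trivial equation 3 =?= 3.
Bind Z := q(branch(c,c,3)); no other remaining equation mentions Z.
Bind P := times(branch(Y,B,3),unit); no other remaining equation mentions P.
Decompose times/2: times(B,q(Y)) =?= times(q(M),Y),  times(X2,Y) =?= times(branch(c,6,unit),M).
Decompose times/2: B =?= q(M),  q(Y) =?= Y.
Bind B := q(M); no other remaining equation mentions B. Substituting into the earlier binding gives P := times(branch(Y,q(M),3),unit).
Occurs check fails: Y occurs in q(Y); the equation Y =?= q(Y) has no finite solution.

NO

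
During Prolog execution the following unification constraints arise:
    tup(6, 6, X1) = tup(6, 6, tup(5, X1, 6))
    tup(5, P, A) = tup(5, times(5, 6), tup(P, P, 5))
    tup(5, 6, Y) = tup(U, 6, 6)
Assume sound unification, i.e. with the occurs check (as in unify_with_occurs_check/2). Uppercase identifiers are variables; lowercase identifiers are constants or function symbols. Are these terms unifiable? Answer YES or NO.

Decompose tup/3: 6 = 6,  6 = 6,  X1 = tup(5, X1, 6).
Delete trivial equation 6 = 6.
Delete trivial equation 6 = 6.
Occurs check fails: X1 occurs in tup(5, X1, 6); the equation X1 = tup(5, X1, 6) has no finite solution.

NO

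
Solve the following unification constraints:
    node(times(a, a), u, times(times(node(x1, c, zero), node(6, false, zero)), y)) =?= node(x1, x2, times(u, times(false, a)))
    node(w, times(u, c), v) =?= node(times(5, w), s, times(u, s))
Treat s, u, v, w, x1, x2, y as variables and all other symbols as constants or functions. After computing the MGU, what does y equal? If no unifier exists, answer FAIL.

Decompose node/3: times(a, a) =?= x1,  u =?= x2,  times(times(node(x1, c, zero), node(6, false, zero)), y) =?= times(u, times(false, a)).
Bind x1 := times(a, a); substituting into the one remaining equation that mentions x1 gives: times(times(node(times(a, a), c, zero), node(6, false, zero)), y) =?= times(u, times(false, a)).
Bind u := x2; substituting into the remaining equations gives: times(times(node(times(a, a), c, zero), node(6, false, zero)), y) =?= times(x2, times(false, a)),  node(w, times(x2, c), v) =?= node(times(5, w), s, times(x2, s)).
Decompose times/2: times(node(times(a, a), c, zero), node(6, false, zero)) =?= x2,  y =?= times(false, a).
Bind x2 := times(node(times(a, a), c, zero), node(6, false, zero)); substituting into the one remaining equation that mentions x2 gives: node(w, times(times(node(times(a, a), c, zero), node(6, false, zero)), c), v) =?= node(times(5, w), s, times(times(node(times(a, a), c, zero), node(6, false, zero)), s)). Substituting into the earlier binding gives u := times(node(times(a, a), c, zero), node(6, false, zero)).
Bind y := times(false, a); no other remaining equation mentions y.
Decompose node/3: w =?= times(5, w),  times(times(node(times(a, a), c, zero), node(6, false, zero)), c) =?= s,  v =?= times(times(node(times(a, a), c, zero), node(6, false, zero)), s).
Occurs check fails: w occurs in times(5, w); the equation w =?= times(5, w) has no finite solution.

FAIL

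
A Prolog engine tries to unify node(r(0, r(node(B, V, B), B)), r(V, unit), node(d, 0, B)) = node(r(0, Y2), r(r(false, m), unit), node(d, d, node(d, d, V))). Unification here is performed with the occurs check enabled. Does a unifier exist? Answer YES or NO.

NO

Decompose node/3: r(0, r(node(B, V, B), B)) = r(0, Y2),  r(V, unit) = r(r(false, m), unit),  node(d, 0, B) = node(d, d, node(d, d, V)).
Decompose r/2: 0 = 0,  r(node(B, V, B), B) = Y2.
Delete trivial equation 0 = 0.
Bind Y2 := r(node(B, V, B), B); no other remaining equation mentions Y2.
Decompose r/2: V = r(false, m),  unit = unit.
Bind V := r(false, m); substituting into the one remaining equation that mentions V gives: node(d, 0, B) = node(d, d, node(d, d, r(false, m))). Substituting into the earlier binding gives Y2 := r(node(B, r(false, m), B), B).
Delete trivial equation unit = unit.
Decompose node/3: d = d,  0 = d,  B = node(d, d, r(false, m)).
Delete trivial equation d = d.
Clash: constants 0 and d differ; no unifier exists.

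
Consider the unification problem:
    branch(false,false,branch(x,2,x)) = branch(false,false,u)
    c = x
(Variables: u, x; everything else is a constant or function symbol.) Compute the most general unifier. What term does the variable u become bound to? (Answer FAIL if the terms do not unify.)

branch(c,2,c)

Decompose branch/3: false = false,  false = false,  branch(x,2,x) = u.
Delete trivial equation false = false.
Delete trivial equation false = false.
Bind u := branch(x,2,x); no other remaining equation mentions u.
Bind x := c. Substituting into the earlier binding gives u := branch(c,2,c).
MGU = { u -> branch(c,2,c), x -> c }, so u -> branch(c,2,c).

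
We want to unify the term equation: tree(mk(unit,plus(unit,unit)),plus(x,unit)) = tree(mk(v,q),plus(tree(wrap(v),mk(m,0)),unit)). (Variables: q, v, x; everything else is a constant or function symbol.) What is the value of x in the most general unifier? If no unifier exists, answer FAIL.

Decompose tree/2: mk(unit,plus(unit,unit)) = mk(v,q),  plus(x,unit) = plus(tree(wrap(v),mk(m,0)),unit).
Decompose mk/2: unit = v,  plus(unit,unit) = q.
Bind v := unit; substituting into the one remaining equation that mentions v gives: plus(x,unit) = plus(tree(wrap(unit),mk(m,0)),unit).
Bind q := plus(unit,unit); no other remaining equation mentions q.
Decompose plus/2: x = tree(wrap(unit),mk(m,0)),  unit = unit.
Bind x := tree(wrap(unit),mk(m,0)); no other remaining equation mentions x.
Delete trivial equation unit = unit.
MGU = { v := unit, q := plus(unit,unit), x := tree(wrap(unit),mk(m,0)) }, so x := tree(wrap(unit),mk(m,0)).

tree(wrap(unit),mk(m,0))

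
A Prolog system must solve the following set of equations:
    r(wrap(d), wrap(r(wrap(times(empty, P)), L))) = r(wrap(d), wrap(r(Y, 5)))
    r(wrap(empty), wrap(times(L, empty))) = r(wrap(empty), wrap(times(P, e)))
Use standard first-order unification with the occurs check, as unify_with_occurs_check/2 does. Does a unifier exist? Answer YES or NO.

Decompose r/2: wrap(d) = wrap(d),  wrap(r(wrap(times(empty, P)), L)) = wrap(r(Y, 5)).
Delete trivial equation wrap(d) = wrap(d).
Decompose wrap/1: r(wrap(times(empty, P)), L) = r(Y, 5).
Decompose r/2: wrap(times(empty, P)) = Y,  L = 5.
Bind Y := wrap(times(empty, P)); no other remaining equation mentions Y.
Bind L := 5; substituting into the remaining equation gives: r(wrap(empty), wrap(times(5, empty))) = r(wrap(empty), wrap(times(P, e))).
Decompose r/2: wrap(empty) = wrap(empty),  wrap(times(5, empty)) = wrap(times(P, e)).
Delete trivial equation wrap(empty) = wrap(empty).
Decompose wrap/1: times(5, empty) = times(P, e).
Decompose times/2: 5 = P,  empty = e.
Bind P := 5; no other remaining equation mentions P. Substituting into the earlier binding gives Y := wrap(times(empty, 5)).
Clash: constants empty and e differ; no unifier exists.

NO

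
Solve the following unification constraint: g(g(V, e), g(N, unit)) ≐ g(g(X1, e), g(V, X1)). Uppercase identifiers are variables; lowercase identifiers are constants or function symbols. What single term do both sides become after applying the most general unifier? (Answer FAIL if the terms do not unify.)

Decompose g/2: g(V, e) ≐ g(X1, e),  g(N, unit) ≐ g(V, X1).
Decompose g/2: V ≐ X1,  e ≐ e.
Bind V := X1; substituting into the one remaining equation that mentions V gives: g(N, unit) ≐ g(X1, X1).
Delete trivial equation e ≐ e.
Decompose g/2: N ≐ X1,  unit ≐ X1.
Bind N := X1; no other remaining equation mentions N.
Bind X1 := unit. Substituting into the earlier bindings gives V := unit, N := unit.
Applying the MGU to either side gives g(g(unit, e), g(unit, unit)).

g(g(unit, e), g(unit, unit))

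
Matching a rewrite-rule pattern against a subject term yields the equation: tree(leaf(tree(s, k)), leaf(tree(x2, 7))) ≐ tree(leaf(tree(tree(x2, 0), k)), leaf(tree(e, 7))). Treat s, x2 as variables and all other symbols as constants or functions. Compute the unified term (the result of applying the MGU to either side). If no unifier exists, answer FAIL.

tree(leaf(tree(tree(e, 0), k)), leaf(tree(e, 7)))

Decompose tree/2: leaf(tree(s, k)) ≐ leaf(tree(tree(x2, 0), k)),  leaf(tree(x2, 7)) ≐ leaf(tree(e, 7)).
Decompose leaf/1: tree(s, k) ≐ tree(tree(x2, 0), k).
Decompose tree/2: s ≐ tree(x2, 0),  k ≐ k.
Bind s := tree(x2, 0); no other remaining equation mentions s.
Delete trivial equation k ≐ k.
Decompose leaf/1: tree(x2, 7) ≐ tree(e, 7).
Decompose tree/2: x2 ≐ e,  7 ≐ 7.
Bind x2 := e; no other remaining equation mentions x2. Substituting into the earlier binding gives s := tree(e, 0).
Delete trivial equation 7 ≐ 7.
Applying the MGU to either side gives tree(leaf(tree(tree(e, 0), k)), leaf(tree(e, 7))).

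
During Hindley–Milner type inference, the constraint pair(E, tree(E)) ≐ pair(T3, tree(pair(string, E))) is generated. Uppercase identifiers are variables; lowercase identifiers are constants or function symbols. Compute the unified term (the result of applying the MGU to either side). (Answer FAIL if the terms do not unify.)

Decompose pair/2: E ≐ T3,  tree(E) ≐ tree(pair(string, E)).
Bind E := T3; substituting into the remaining equation gives: tree(T3) ≐ tree(pair(string, T3)).
Decompose tree/1: T3 ≐ pair(string, T3).
Occurs check fails: T3 occurs in pair(string, T3); the equation T3 ≐ pair(string, T3) has no finite solution.

FAIL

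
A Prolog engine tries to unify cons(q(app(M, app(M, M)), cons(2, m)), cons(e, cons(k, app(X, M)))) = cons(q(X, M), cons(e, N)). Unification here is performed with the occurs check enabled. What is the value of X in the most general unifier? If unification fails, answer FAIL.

app(cons(2, m), app(cons(2, m), cons(2, m)))

Decompose cons/2: q(app(M, app(M, M)), cons(2, m)) = q(X, M),  cons(e, cons(k, app(X, M))) = cons(e, N).
Decompose q/2: app(M, app(M, M)) = X,  cons(2, m) = M.
Bind X := app(M, app(M, M)); substituting into the one remaining equation that mentions X gives: cons(e, cons(k, app(app(M, app(M, M)), M))) = cons(e, N).
Bind M := cons(2, m); substituting into the remaining equation gives: cons(e, cons(k, app(app(cons(2, m), app(cons(2, m), cons(2, m))), cons(2, m)))) = cons(e, N). Substituting into the earlier binding gives X := app(cons(2, m), app(cons(2, m), cons(2, m))).
Decompose cons/2: e = e,  cons(k, app(app(cons(2, m), app(cons(2, m), cons(2, m))), cons(2, m))) = N.
Delete trivial equation e = e.
Bind N := cons(k, app(app(cons(2, m), app(cons(2, m), cons(2, m))), cons(2, m))).
MGU = { X ↦ app(cons(2, m), app(cons(2, m), cons(2, m))), M ↦ cons(2, m), N ↦ cons(k, app(app(cons(2, m), app(cons(2, m), cons(2, m))), cons(2, m))) }, so X ↦ app(cons(2, m), app(cons(2, m), cons(2, m))).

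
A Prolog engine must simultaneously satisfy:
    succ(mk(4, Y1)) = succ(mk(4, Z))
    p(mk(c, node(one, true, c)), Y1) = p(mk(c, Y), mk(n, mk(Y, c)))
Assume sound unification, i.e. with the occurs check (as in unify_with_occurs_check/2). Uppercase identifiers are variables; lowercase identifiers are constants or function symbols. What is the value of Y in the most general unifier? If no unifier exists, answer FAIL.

node(one, true, c)

Decompose succ/1: mk(4, Y1) = mk(4, Z).
Decompose mk/2: 4 = 4,  Y1 = Z.
Delete trivial equation 4 = 4.
Bind Y1 := Z; substituting into the remaining equation gives: p(mk(c, node(one, true, c)), Z) = p(mk(c, Y), mk(n, mk(Y, c))).
Decompose p/2: mk(c, node(one, true, c)) = mk(c, Y),  Z = mk(n, mk(Y, c)).
Decompose mk/2: c = c,  node(one, true, c) = Y.
Delete trivial equation c = c.
Bind Y := node(one, true, c); substituting into the remaining equation gives: Z = mk(n, mk(node(one, true, c), c)).
Bind Z := mk(n, mk(node(one, true, c), c)). Substituting into the earlier binding gives Y1 := mk(n, mk(node(one, true, c), c)).
MGU = { Y1 = mk(n, mk(node(one, true, c), c)), Y = node(one, true, c), Z = mk(n, mk(node(one, true, c), c)) }, so Y = node(one, true, c).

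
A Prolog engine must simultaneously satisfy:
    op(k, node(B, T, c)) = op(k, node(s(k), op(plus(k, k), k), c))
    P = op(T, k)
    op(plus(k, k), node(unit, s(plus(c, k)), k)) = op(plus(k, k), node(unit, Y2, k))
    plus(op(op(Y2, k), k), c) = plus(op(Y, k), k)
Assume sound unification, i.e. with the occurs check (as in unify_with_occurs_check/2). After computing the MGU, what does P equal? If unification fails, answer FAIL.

FAIL

Decompose op/2: k = k,  node(B, T, c) = node(s(k), op(plus(k, k), k), c).
Delete trivial equation k = k.
Decompose node/3: B = s(k),  T = op(plus(k, k), k),  c = c.
Bind B := s(k); no other remaining equation mentions B.
Bind T := op(plus(k, k), k); substituting into the one remaining equation that mentions T gives: P = op(op(plus(k, k), k), k).
Delete trivial equation c = c.
Bind P := op(op(plus(k, k), k), k); no other remaining equation mentions P.
Decompose op/2: plus(k, k) = plus(k, k),  node(unit, s(plus(c, k)), k) = node(unit, Y2, k).
Delete trivial equation plus(k, k) = plus(k, k).
Decompose node/3: unit = unit,  s(plus(c, k)) = Y2,  k = k.
Delete trivial equation unit = unit.
Bind Y2 := s(plus(c, k)); substituting into the one remaining equation that mentions Y2 gives: plus(op(op(s(plus(c, k)), k), k), c) = plus(op(Y, k), k).
Delete trivial equation k = k.
Decompose plus/2: op(op(s(plus(c, k)), k), k) = op(Y, k),  c = k.
Decompose op/2: op(s(plus(c, k)), k) = Y,  k = k.
Bind Y := op(s(plus(c, k)), k); no other remaining equation mentions Y.
Delete trivial equation k = k.
Clash: constants c and k differ; no unifier exists.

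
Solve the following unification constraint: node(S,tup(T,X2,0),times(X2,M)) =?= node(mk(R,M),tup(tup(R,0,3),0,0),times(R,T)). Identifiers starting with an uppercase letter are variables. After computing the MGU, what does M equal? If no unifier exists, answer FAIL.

Decompose node/3: S =?= mk(R,M),  tup(T,X2,0) =?= tup(tup(R,0,3),0,0),  times(X2,M) =?= times(R,T).
Bind S := mk(R,M); no other remaining equation mentions S.
Decompose tup/3: T =?= tup(R,0,3),  X2 =?= 0,  0 =?= 0.
Bind T := tup(R,0,3); substituting into the one remaining equation that mentions T gives: times(X2,M) =?= times(R,tup(R,0,3)).
Bind X2 := 0; substituting into the one remaining equation that mentions X2 gives: times(0,M) =?= times(R,tup(R,0,3)).
Delete trivial equation 0 =?= 0.
Decompose times/2: 0 =?= R,  M =?= tup(R,0,3).
Bind R := 0; substituting into the remaining equation gives: M =?= tup(0,0,3). Substituting into the earlier bindings gives S := mk(0,M), T := tup(0,0,3).
Bind M := tup(0,0,3). Substituting into the earlier binding gives S := mk(0,tup(0,0,3)).
MGU = { S ↦ mk(0,tup(0,0,3)), T ↦ tup(0,0,3), X2 ↦ 0, R ↦ 0, M ↦ tup(0,0,3) }, so M ↦ tup(0,0,3).

tup(0,0,3)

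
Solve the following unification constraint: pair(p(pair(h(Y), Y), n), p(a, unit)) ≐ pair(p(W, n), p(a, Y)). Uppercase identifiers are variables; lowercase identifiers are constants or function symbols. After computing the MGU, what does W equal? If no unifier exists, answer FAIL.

pair(h(unit), unit)

Decompose pair/2: p(pair(h(Y), Y), n) ≐ p(W, n),  p(a, unit) ≐ p(a, Y).
Decompose p/2: pair(h(Y), Y) ≐ W,  n ≐ n.
Bind W := pair(h(Y), Y); no other remaining equation mentions W.
Delete trivial equation n ≐ n.
Decompose p/2: a ≐ a,  unit ≐ Y.
Delete trivial equation a ≐ a.
Bind Y := unit. Substituting into the earlier binding gives W := pair(h(unit), unit).
MGU = { W ↦ pair(h(unit), unit), Y ↦ unit }, so W ↦ pair(h(unit), unit).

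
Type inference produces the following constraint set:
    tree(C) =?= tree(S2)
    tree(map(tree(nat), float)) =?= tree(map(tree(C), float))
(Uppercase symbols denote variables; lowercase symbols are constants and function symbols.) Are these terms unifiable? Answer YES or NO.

YES

Decompose tree/1: C =?= S2.
Bind C := S2; substituting into the remaining equation gives: tree(map(tree(nat), float)) =?= tree(map(tree(S2), float)).
Decompose tree/1: map(tree(nat), float) =?= map(tree(S2), float).
Decompose map/2: tree(nat) =?= tree(S2),  float =?= float.
Decompose tree/1: nat =?= S2.
Bind S2 := nat; no other remaining equation mentions S2. Substituting into the earlier binding gives C := nat.
Delete trivial equation float =?= float.
No equations remain and no clash or occurs-check failure arose, so a unifier exists.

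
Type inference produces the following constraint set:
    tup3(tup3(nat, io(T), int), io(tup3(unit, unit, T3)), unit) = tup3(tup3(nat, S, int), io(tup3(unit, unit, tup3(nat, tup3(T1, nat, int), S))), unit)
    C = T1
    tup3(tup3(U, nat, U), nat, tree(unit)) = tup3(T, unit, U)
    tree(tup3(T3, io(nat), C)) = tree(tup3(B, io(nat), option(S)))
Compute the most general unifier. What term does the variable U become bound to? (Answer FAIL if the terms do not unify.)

Decompose tup3/3: tup3(nat, io(T), int) = tup3(nat, S, int),  io(tup3(unit, unit, T3)) = io(tup3(unit, unit, tup3(nat, tup3(T1, nat, int), S))),  unit = unit.
Decompose tup3/3: nat = nat,  io(T) = S,  int = int.
Delete trivial equation nat = nat.
Bind S := io(T); substituting into the 2 remaining equations that mention S gives: io(tup3(unit, unit, T3)) = io(tup3(unit, unit, tup3(nat, tup3(T1, nat, int), io(T)))),  tree(tup3(T3, io(nat), C)) = tree(tup3(B, io(nat), option(io(T)))).
Delete trivial equation int = int.
Decompose io/1: tup3(unit, unit, T3) = tup3(unit, unit, tup3(nat, tup3(T1, nat, int), io(T))).
Decompose tup3/3: unit = unit,  unit = unit,  T3 = tup3(nat, tup3(T1, nat, int), io(T)).
Delete trivial equation unit = unit.
Delete trivial equation unit = unit.
Bind T3 := tup3(nat, tup3(T1, nat, int), io(T)); substituting into the one remaining equation that mentions T3 gives: tree(tup3(tup3(nat, tup3(T1, nat, int), io(T)), io(nat), C)) = tree(tup3(B, io(nat), option(io(T)))).
Delete trivial equation unit = unit.
Bind C := T1; substituting into the one remaining equation that mentions C gives: tree(tup3(tup3(nat, tup3(T1, nat, int), io(T)), io(nat), T1)) = tree(tup3(B, io(nat), option(io(T)))).
Decompose tup3/3: tup3(U, nat, U) = T,  nat = unit,  tree(unit) = U.
Bind T := tup3(U, nat, U); substituting into the one remaining equation that mentions T gives: tree(tup3(tup3(nat, tup3(T1, nat, int), io(tup3(U, nat, U))), io(nat), T1)) = tree(tup3(B, io(nat), option(io(tup3(U, nat, U))))). Substituting into the earlier bindings gives S := io(tup3(U, nat, U)), T3 := tup3(nat, tup3(T1, nat, int), io(tup3(U, nat, U))).
Clash: constants nat and unit differ; no unifier exists.

FAIL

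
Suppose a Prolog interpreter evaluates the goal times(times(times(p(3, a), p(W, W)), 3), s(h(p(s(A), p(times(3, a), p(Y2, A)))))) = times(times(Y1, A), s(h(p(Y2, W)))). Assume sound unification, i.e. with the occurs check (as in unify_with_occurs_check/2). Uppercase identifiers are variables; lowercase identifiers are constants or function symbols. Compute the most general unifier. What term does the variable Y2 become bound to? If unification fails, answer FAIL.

Decompose times/2: times(times(p(3, a), p(W, W)), 3) = times(Y1, A),  s(h(p(s(A), p(times(3, a), p(Y2, A))))) = s(h(p(Y2, W))).
Decompose times/2: times(p(3, a), p(W, W)) = Y1,  3 = A.
Bind Y1 := times(p(3, a), p(W, W)); no other remaining equation mentions Y1.
Bind A := 3; substituting into the remaining equation gives: s(h(p(s(3), p(times(3, a), p(Y2, 3))))) = s(h(p(Y2, W))).
Decompose s/1: h(p(s(3), p(times(3, a), p(Y2, 3)))) = h(p(Y2, W)).
Decompose h/1: p(s(3), p(times(3, a), p(Y2, 3))) = p(Y2, W).
Decompose p/2: s(3) = Y2,  p(times(3, a), p(Y2, 3)) = W.
Bind Y2 := s(3); substituting into the remaining equation gives: p(times(3, a), p(s(3), 3)) = W.
Bind W := p(times(3, a), p(s(3), 3)). Substituting into the earlier binding gives Y1 := times(p(3, a), p(p(times(3, a), p(s(3), 3)), p(times(3, a), p(s(3), 3)))).
MGU = { Y1 -> times(p(3, a), p(p(times(3, a), p(s(3), 3)), p(times(3, a), p(s(3), 3)))), A -> 3, Y2 -> s(3), W -> p(times(3, a), p(s(3), 3)) }, so Y2 -> s(3).

s(3)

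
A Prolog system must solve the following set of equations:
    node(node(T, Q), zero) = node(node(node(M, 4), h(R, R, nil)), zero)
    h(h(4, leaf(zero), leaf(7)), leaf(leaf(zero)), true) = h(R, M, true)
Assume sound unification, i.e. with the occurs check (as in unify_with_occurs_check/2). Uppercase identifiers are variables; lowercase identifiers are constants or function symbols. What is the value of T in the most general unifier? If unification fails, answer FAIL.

node(leaf(leaf(zero)), 4)

Decompose node/2: node(T, Q) = node(node(M, 4), h(R, R, nil)),  zero = zero.
Decompose node/2: T = node(M, 4),  Q = h(R, R, nil).
Bind T := node(M, 4); no other remaining equation mentions T.
Bind Q := h(R, R, nil); no other remaining equation mentions Q.
Delete trivial equation zero = zero.
Decompose h/3: h(4, leaf(zero), leaf(7)) = R,  leaf(leaf(zero)) = M,  true = true.
Bind R := h(4, leaf(zero), leaf(7)); no other remaining equation mentions R. Substituting into the earlier binding gives Q := h(h(4, leaf(zero), leaf(7)), h(4, leaf(zero), leaf(7)), nil).
Bind M := leaf(leaf(zero)); no other remaining equation mentions M. Substituting into the earlier binding gives T := node(leaf(leaf(zero)), 4).
Delete trivial equation true = true.
MGU = { T = node(leaf(leaf(zero)), 4), Q = h(h(4, leaf(zero), leaf(7)), h(4, leaf(zero), leaf(7)), nil), R = h(4, leaf(zero), leaf(7)), M = leaf(leaf(zero)) }, so T = node(leaf(leaf(zero)), 4).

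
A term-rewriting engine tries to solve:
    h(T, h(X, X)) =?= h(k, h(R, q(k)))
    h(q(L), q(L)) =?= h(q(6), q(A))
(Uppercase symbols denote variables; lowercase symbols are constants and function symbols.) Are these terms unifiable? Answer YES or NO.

Decompose h/2: T =?= k,  h(X, X) =?= h(R, q(k)).
Bind T := k; no other remaining equation mentions T.
Decompose h/2: X =?= R,  X =?= q(k).
Bind X := R; substituting into the one remaining equation that mentions X gives: R =?= q(k).
Bind R := q(k); no other remaining equation mentions R. Substituting into the earlier binding gives X := q(k).
Decompose h/2: q(L) =?= q(6),  q(L) =?= q(A).
Decompose q/1: L =?= 6.
Bind L := 6; substituting into the remaining equation gives: q(6) =?= q(A).
Decompose q/1: 6 =?= A.
Bind A := 6.
No equations remain and no clash or occurs-check failure arose, so a unifier exists.

YES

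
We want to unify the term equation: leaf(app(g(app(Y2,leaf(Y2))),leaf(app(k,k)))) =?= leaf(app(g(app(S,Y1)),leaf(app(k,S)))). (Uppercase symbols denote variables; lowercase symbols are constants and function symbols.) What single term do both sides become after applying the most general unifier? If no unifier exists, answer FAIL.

leaf(app(g(app(k,leaf(k))),leaf(app(k,k))))

Decompose leaf/1: app(g(app(Y2,leaf(Y2))),leaf(app(k,k))) =?= app(g(app(S,Y1)),leaf(app(k,S))).
Decompose app/2: g(app(Y2,leaf(Y2))) =?= g(app(S,Y1)),  leaf(app(k,k)) =?= leaf(app(k,S)).
Decompose g/1: app(Y2,leaf(Y2)) =?= app(S,Y1).
Decompose app/2: Y2 =?= S,  leaf(Y2) =?= Y1.
Bind Y2 := S; substituting into the one remaining equation that mentions Y2 gives: leaf(S) =?= Y1.
Bind Y1 := leaf(S); no other remaining equation mentions Y1.
Decompose leaf/1: app(k,k) =?= app(k,S).
Decompose app/2: k =?= k,  k =?= S.
Delete trivial equation k =?= k.
Bind S := k. Substituting into the earlier bindings gives Y2 := k, Y1 := leaf(k).
Applying the MGU to either side gives leaf(app(g(app(k,leaf(k))),leaf(app(k,k)))).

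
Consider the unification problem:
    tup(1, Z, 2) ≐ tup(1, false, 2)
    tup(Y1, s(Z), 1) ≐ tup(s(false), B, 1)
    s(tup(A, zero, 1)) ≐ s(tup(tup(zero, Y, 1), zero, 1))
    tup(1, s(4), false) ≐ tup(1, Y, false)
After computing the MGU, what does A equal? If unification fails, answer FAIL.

Decompose tup/3: 1 ≐ 1,  Z ≐ false,  2 ≐ 2.
Delete trivial equation 1 ≐ 1.
Bind Z := false; substituting into the one remaining equation that mentions Z gives: tup(Y1, s(false), 1) ≐ tup(s(false), B, 1).
Delete trivial equation 2 ≐ 2.
Decompose tup/3: Y1 ≐ s(false),  s(false) ≐ B,  1 ≐ 1.
Bind Y1 := s(false); no other remaining equation mentions Y1.
Bind B := s(false); no other remaining equation mentions B.
Delete trivial equation 1 ≐ 1.
Decompose s/1: tup(A, zero, 1) ≐ tup(tup(zero, Y, 1), zero, 1).
Decompose tup/3: A ≐ tup(zero, Y, 1),  zero ≐ zero,  1 ≐ 1.
Bind A := tup(zero, Y, 1); no other remaining equation mentions A.
Delete trivial equation zero ≐ zero.
Delete trivial equation 1 ≐ 1.
Decompose tup/3: 1 ≐ 1,  s(4) ≐ Y,  false ≐ false.
Delete trivial equation 1 ≐ 1.
Bind Y := s(4); no other remaining equation mentions Y. Substituting into the earlier binding gives A := tup(zero, s(4), 1).
Delete trivial equation false ≐ false.
MGU = { Z := false, Y1 := s(false), B := s(false), A := tup(zero, s(4), 1), Y := s(4) }, so A := tup(zero, s(4), 1).

tup(zero, s(4), 1)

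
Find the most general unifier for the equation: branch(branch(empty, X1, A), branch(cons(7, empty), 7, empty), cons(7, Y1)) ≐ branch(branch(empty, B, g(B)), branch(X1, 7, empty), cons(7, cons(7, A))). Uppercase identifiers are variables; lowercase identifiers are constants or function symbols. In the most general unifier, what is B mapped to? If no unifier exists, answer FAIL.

cons(7, empty)

Decompose branch/3: branch(empty, X1, A) ≐ branch(empty, B, g(B)),  branch(cons(7, empty), 7, empty) ≐ branch(X1, 7, empty),  cons(7, Y1) ≐ cons(7, cons(7, A)).
Decompose branch/3: empty ≐ empty,  X1 ≐ B,  A ≐ g(B).
Delete trivial equation empty ≐ empty.
Bind X1 := B; substituting into the one remaining equation that mentions X1 gives: branch(cons(7, empty), 7, empty) ≐ branch(B, 7, empty).
Bind A := g(B); substituting into the one remaining equation that mentions A gives: cons(7, Y1) ≐ cons(7, cons(7, g(B))).
Decompose branch/3: cons(7, empty) ≐ B,  7 ≐ 7,  empty ≐ empty.
Bind B := cons(7, empty); substituting into the one remaining equation that mentions B gives: cons(7, Y1) ≐ cons(7, cons(7, g(cons(7, empty)))). Substituting into the earlier bindings gives X1 := cons(7, empty), A := g(cons(7, empty)).
Delete trivial equation 7 ≐ 7.
Delete trivial equation empty ≐ empty.
Decompose cons/2: 7 ≐ 7,  Y1 ≐ cons(7, g(cons(7, empty))).
Delete trivial equation 7 ≐ 7.
Bind Y1 := cons(7, g(cons(7, empty))).
MGU = { X1 := cons(7, empty), A := g(cons(7, empty)), B := cons(7, empty), Y1 := cons(7, g(cons(7, empty))) }, so B := cons(7, empty).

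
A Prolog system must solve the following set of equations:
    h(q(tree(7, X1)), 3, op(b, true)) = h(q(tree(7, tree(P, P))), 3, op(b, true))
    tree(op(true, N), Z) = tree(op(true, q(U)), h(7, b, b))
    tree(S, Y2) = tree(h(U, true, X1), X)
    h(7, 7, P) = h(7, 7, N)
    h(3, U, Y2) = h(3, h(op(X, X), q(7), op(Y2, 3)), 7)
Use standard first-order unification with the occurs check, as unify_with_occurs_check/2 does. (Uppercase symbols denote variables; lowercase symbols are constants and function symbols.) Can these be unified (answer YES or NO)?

YES

Decompose h/3: q(tree(7, X1)) = q(tree(7, tree(P, P))),  3 = 3,  op(b, true) = op(b, true).
Decompose q/1: tree(7, X1) = tree(7, tree(P, P)).
Decompose tree/2: 7 = 7,  X1 = tree(P, P).
Delete trivial equation 7 = 7.
Bind X1 := tree(P, P); substituting into the one remaining equation that mentions X1 gives: tree(S, Y2) = tree(h(U, true, tree(P, P)), X).
Delete trivial equation 3 = 3.
Delete trivial equation op(b, true) = op(b, true).
Decompose tree/2: op(true, N) = op(true, q(U)),  Z = h(7, b, b).
Decompose op/2: true = true,  N = q(U).
Delete trivial equation true = true.
Bind N := q(U); substituting into the one remaining equation that mentions N gives: h(7, 7, P) = h(7, 7, q(U)).
Bind Z := h(7, b, b); no other remaining equation mentions Z.
Decompose tree/2: S = h(U, true, tree(P, P)),  Y2 = X.
Bind S := h(U, true, tree(P, P)); no other remaining equation mentions S.
Bind Y2 := X; substituting into the one remaining equation that mentions Y2 gives: h(3, U, X) = h(3, h(op(X, X), q(7), op(X, 3)), 7).
Decompose h/3: 7 = 7,  7 = 7,  P = q(U).
Delete trivial equation 7 = 7.
Delete trivial equation 7 = 7.
Bind P := q(U); no other remaining equation mentions P. Substituting into the earlier bindings gives X1 := tree(q(U), q(U)), S := h(U, true, tree(q(U), q(U))).
Decompose h/3: 3 = 3,  U = h(op(X, X), q(7), op(X, 3)),  X = 7.
Delete trivial equation 3 = 3.
Bind U := h(op(X, X), q(7), op(X, 3)); no other remaining equation mentions U. Substituting into the earlier bindings gives X1 := tree(q(h(op(X, X), q(7), op(X, 3))), q(h(op(X, X), q(7), op(X, 3)))), N := q(h(op(X, X), q(7), op(X, 3))), S := h(h(op(X, X), q(7), op(X, 3)), true, tree(q(h(op(X, X), q(7), op(X, 3))), q(h(op(X, X), q(7), op(X, 3))))), P := q(h(op(X, X), q(7), op(X, 3))).
Bind X := 7. Substituting into the earlier bindings gives X1 := tree(q(h(op(7, 7), q(7), op(7, 3))), q(h(op(7, 7), q(7), op(7, 3)))), N := q(h(op(7, 7), q(7), op(7, 3))), S := h(h(op(7, 7), q(7), op(7, 3)), true, tree(q(h(op(7, 7), q(7), op(7, 3))), q(h(op(7, 7), q(7), op(7, 3))))), Y2 := 7, P := q(h(op(7, 7), q(7), op(7, 3))), U := h(op(7, 7), q(7), op(7, 3)).
No equations remain and no clash or occurs-check failure arose, so a unifier exists.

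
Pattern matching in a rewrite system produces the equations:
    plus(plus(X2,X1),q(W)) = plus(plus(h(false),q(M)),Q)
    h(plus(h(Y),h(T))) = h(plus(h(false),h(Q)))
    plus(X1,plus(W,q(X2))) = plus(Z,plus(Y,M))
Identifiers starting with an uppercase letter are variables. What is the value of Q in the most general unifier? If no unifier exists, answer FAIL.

Decompose plus/2: plus(X2,X1) = plus(h(false),q(M)),  q(W) = Q.
Decompose plus/2: X2 = h(false),  X1 = q(M).
Bind X2 := h(false); substituting into the one remaining equation that mentions X2 gives: plus(X1,plus(W,q(h(false)))) = plus(Z,plus(Y,M)).
Bind X1 := q(M); substituting into the one remaining equation that mentions X1 gives: plus(q(M),plus(W,q(h(false)))) = plus(Z,plus(Y,M)).
Bind Q := q(W); substituting into the one remaining equation that mentions Q gives: h(plus(h(Y),h(T))) = h(plus(h(false),h(q(W)))).
Decompose h/1: plus(h(Y),h(T)) = plus(h(false),h(q(W))).
Decompose plus/2: h(Y) = h(false),  h(T) = h(q(W)).
Decompose h/1: Y = false.
Bind Y := false; substituting into the one remaining equation that mentions Y gives: plus(q(M),plus(W,q(h(false)))) = plus(Z,plus(false,M)).
Decompose h/1: T = q(W).
Bind T := q(W); no other remaining equation mentions T.
Decompose plus/2: q(M) = Z,  plus(W,q(h(false))) = plus(false,M).
Bind Z := q(M); no other remaining equation mentions Z.
Decompose plus/2: W = false,  q(h(false)) = M.
Bind W := false; no other remaining equation mentions W. Substituting into the earlier bindings gives Q := q(false), T := q(false).
Bind M := q(h(false)). Substituting into the earlier bindings gives X1 := q(q(h(false))), Z := q(q(h(false))).
MGU = { X2 := h(false), X1 := q(q(h(false))), Q := q(false), Y := false, T := q(false), Z := q(q(h(false))), W := false, M := q(h(false)) }, so Q := q(false).

q(false)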